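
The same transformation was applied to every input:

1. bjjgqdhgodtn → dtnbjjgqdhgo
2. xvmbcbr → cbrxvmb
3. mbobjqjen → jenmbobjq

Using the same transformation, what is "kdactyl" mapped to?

Looking at the pairs, the operation is to move the last 3 characters to the front (rotate right by 3).
"kdactyl" → "tylkdac".

tylkdac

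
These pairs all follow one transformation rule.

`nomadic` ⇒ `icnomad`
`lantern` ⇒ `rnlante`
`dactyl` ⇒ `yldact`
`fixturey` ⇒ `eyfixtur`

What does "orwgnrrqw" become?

Looking at the pairs, the operation is to move the last 2 characters to the front (rotate right by 2).
On "orwgnrrqw" that produces "qworwgnrr".

qworwgnrr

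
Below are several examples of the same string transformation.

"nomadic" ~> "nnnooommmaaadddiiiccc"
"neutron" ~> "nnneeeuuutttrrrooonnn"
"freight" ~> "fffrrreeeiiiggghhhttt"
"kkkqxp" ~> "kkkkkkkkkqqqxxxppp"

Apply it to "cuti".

cccuuutttiii

Rule — repeat every character 3 times.
On "cuti" that produces "cccuuutttiii".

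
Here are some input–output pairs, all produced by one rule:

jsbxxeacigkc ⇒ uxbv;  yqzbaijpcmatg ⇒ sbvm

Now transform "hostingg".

lg

What's happening: shift every letter 7 places backward in the alphabet (wrapping around), then keep one character in every 3, starting at position 3 (positions 3rd, 6th, 9th, ...).
Starting from "hostingg": after the first operation, "ahlmbgzz"; after the second, "lg".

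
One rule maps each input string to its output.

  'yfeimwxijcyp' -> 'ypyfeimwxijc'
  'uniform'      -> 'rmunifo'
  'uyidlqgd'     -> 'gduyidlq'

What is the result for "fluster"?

erflust

The transformation: move the last 2 characters to the front (rotate right by 2).
For "fluster" the result is "erflust".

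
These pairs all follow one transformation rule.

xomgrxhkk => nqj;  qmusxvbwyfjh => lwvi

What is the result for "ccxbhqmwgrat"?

bgvz

The pattern: keep one character in every 3, starting at position 2 (positions 2nd, 5th, 8th, ...), then shift every letter 1 place backward in the alphabet (wrapping around).
For "ccxbhqmwgrat", step one produces "chwa"; step two turns that into "bgvz".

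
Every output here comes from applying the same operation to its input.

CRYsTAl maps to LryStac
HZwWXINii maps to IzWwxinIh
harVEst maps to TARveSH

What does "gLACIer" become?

The rule is to swap the first and last characters, then flip the case of every letter.
Working it through for "gLACIer": intermediate "rLACIeg", final "RlaciEG".

RlaciEG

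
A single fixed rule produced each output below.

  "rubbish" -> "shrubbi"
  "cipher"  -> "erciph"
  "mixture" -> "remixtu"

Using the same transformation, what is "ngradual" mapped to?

Each output is the input with this applied: move the last 2 characters to the front (rotate right by 2).
"ngradual" → "alngradu".

alngradu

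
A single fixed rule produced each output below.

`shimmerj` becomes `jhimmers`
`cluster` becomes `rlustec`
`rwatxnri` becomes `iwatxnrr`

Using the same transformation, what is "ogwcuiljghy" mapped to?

ygwcuiljgho

The transformation: swap the first and last characters.
Doing the same to "ogwcuiljghy": "ygwcuiljgho".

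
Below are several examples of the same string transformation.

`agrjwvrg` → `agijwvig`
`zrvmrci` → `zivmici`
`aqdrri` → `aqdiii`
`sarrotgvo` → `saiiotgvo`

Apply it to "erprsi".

eipisi

Rule — replace every "r" with "i".
Doing the same to "erprsi": "eipisi".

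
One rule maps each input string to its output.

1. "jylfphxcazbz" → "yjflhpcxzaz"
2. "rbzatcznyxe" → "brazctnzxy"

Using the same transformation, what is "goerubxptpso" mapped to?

ogrebupxpto

The pattern: swap each adjacent pair of characters (1↔2, 3↔4, ...), then delete the last character.
For "goerubxptpso", step one produces "ogrebupxptos"; step two turns that into "ogrebupxpto".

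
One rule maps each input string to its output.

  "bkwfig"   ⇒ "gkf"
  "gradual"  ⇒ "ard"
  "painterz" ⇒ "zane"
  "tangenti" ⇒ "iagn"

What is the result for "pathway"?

The pattern: keep every other character starting from the second (positions 2nd, 4th, 6th, ...), then move the last character to the front.
On "pathway": the first step gives "aha", and the second then gives "aah".

aah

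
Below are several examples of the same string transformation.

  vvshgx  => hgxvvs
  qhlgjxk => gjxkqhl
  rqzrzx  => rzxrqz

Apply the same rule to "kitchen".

chenkit

In each case the input is transformed by: move the first 3 characters to the end (rotate left by 3).
So "kitchen" becomes "chenkit".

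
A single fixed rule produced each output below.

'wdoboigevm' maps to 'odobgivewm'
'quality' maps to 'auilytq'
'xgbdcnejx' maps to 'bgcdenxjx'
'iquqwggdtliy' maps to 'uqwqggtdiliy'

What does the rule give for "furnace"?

The pattern: move the first character to the end, then swap each adjacent pair of characters (1↔2, 3↔4, ...).
Applying both steps to "furnace": "urnacef", then "ruanecf".

ruanecf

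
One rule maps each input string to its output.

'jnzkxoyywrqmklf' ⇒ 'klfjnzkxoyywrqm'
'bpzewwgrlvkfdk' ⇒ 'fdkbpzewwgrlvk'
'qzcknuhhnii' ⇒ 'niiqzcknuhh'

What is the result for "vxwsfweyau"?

What's happening: move the last 3 characters to the front (rotate right by 3).
On "vxwsfweyau" that produces "yauvxwsfwe".

yauvxwsfwe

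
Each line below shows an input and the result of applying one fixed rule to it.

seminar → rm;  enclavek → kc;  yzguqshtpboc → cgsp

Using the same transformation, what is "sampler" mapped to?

rm

The transformation: move the last 3 characters to the front (rotate right by 3), then keep one character in every 3, starting at position 3 (positions 3rd, 6th, 9th, ...).
Working it through for "sampler": intermediate "lersamp", final "rm".
(Check on "yzguqshtpboc": → "bocyzguqshtp" → "cgsp" ✓)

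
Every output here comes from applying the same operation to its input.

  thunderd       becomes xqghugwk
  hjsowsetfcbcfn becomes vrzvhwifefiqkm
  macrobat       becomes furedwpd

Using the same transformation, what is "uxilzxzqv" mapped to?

locactyxa

Looking at the pairs, the operation is to shift every letter 3 places forward in the alphabet (wrapping around), then move the first 2 characters to the end (rotate left by 2).
"uxilzxzqv" → "xalocacty" → "locactyxa".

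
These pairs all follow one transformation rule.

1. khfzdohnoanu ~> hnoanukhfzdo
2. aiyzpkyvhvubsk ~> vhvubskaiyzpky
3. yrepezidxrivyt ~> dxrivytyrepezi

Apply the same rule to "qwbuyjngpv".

The pattern: swap the front and back halves of the string.
So "qwbuyjngpv" becomes "jngpvqwbuy".

jngpvqwbuy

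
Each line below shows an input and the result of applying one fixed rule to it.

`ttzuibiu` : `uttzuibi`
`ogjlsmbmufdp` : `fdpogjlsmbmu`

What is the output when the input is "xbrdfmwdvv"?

vvxbrdfmwd

Each output is the input with this applied: swap the front and back halves of the string, then move the first 3 characters to the end (rotate left by 3).
Doing the same to "xbrdfmwdvv": "vvxbrdfmwd".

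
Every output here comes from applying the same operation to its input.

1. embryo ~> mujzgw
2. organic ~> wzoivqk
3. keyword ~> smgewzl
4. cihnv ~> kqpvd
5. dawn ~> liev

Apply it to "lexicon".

Each output is the input with this applied: shift every letter 8 places forward in the alphabet (wrapping around).
Doing the same to "lexicon": "tmfqkwv".

tmfqkwv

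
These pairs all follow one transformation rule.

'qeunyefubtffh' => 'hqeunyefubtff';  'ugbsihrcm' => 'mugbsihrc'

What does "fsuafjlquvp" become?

The rule is to move the last character to the front.
Applying that to "fsuafjlquvp" gives "pfsuafjlquv".

pfsuafjlquv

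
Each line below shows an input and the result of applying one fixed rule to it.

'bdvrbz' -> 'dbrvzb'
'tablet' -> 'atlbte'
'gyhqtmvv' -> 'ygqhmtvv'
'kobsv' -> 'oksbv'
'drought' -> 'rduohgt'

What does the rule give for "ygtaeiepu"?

The rule is to swap each adjacent pair of characters (1↔2, 3↔4, ...).
On "ygtaeiepu" that produces "gyatiepeu".

gyatiepeu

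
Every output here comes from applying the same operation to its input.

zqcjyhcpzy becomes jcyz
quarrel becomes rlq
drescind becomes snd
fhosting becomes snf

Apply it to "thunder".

nrt

The transformation: keep one character in every 3, starting at position 1 (positions 1st, 4th, 7th, ...), then move the first character to the end.
Applying both steps to "thunder": "tnr", then "nrt".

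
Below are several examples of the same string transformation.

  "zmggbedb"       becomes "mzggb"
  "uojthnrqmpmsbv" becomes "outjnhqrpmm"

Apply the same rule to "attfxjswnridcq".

What's happening: delete the last 3 characters, then swap each adjacent pair of characters (1↔2, 3↔4, ...).
Starting from "attfxjswnridcq": after the first operation, "attfxjswnri"; after the second, "taftjxwsrni".

taftjxwsrni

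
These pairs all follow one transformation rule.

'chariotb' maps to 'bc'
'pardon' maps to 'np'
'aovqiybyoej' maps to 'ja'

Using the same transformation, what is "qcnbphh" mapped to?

Each output is the input with this applied: move the last character to the front, then keep only the first 2 characters.
For "qcnbphh", step one produces "hqcnbph"; step two turns that into "hq".

hq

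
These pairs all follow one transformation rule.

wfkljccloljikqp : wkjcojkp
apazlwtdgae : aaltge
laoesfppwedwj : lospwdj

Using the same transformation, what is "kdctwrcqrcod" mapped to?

kcwcro

Rule — keep every other character starting from the first (positions 1st, 3rd, 5th, ...).
Applying that to "kdctwrcqrcod" gives "kcwcro".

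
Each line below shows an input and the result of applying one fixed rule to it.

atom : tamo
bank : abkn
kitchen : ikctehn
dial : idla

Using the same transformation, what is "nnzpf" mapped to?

nnpzf

Looking at the pairs, the operation is to swap each adjacent pair of characters (1↔2, 3↔4, ...).
"nnzpf" → "nnpzf".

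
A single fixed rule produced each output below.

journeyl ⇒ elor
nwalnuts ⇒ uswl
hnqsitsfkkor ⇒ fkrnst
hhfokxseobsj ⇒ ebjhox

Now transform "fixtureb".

rbit

The rule is to keep every other character starting from the second (positions 2nd, 4th, 6th, ...), then swap the front and back halves of the string.
"fixtureb" → "rbit".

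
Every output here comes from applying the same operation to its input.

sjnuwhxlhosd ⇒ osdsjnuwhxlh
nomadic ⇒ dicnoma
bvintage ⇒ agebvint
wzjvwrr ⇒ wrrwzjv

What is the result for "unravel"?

velunra

Each output is the input with this applied: move the last 3 characters to the front (rotate right by 3).
"unravel" → "velunra".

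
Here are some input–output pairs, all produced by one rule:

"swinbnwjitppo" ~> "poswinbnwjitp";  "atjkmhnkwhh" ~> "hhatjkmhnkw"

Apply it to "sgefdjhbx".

bxsgefdjh

Rule — move the last 2 characters to the front (rotate right by 2).
"sgefdjhbx" → "bxsgefdjh".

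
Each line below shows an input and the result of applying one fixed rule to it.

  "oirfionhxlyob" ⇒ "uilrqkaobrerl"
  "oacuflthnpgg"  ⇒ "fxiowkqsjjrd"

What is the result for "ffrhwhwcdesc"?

The transformation: move the first 2 characters to the end (rotate left by 2), then shift every letter 3 places forward in the alphabet (wrapping around).
For "ffrhwhwcdesc", step one produces "rhwhwcdescff"; step two turns that into "ukzkzfghvfii".

ukzkzfghvfii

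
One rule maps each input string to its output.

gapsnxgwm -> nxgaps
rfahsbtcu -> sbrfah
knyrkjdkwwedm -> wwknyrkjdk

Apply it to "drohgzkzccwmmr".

cwdrohgzkzc

The transformation: delete the last 3 characters, then move the last 2 characters to the front (rotate right by 2).
On "drohgzkzccwmmr": the first step gives "drohgzkzccw", and the second then gives "cwdrohgzkzc".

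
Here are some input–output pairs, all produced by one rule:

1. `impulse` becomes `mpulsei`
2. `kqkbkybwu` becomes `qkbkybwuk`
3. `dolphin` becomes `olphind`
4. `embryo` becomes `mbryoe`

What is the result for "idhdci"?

Each output is the input with this applied: move the first character to the end.
Doing the same to "idhdci": "dhdcii".

dhdcii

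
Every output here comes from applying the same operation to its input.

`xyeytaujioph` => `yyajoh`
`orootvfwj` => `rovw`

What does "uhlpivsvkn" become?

hpvvn

In each case the input is transformed by: keep every other character starting from the second (positions 2nd, 4th, 6th, ...).
"uhlpivsvkn" → "hpvvn".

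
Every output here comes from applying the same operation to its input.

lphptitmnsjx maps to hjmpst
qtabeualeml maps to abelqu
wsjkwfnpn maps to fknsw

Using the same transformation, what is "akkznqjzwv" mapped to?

aknvz

Looking at the pairs, the operation is to sort the characters into alphabetical order, then keep every other character starting from the first (positions 1st, 3rd, 5th, ...).
On "akkznqjzwv": the first step gives "ajkknqvwzz", and the second then gives "aknvz".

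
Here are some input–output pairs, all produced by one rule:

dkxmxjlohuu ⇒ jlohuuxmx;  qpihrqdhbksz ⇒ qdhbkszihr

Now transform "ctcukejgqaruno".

ejgqarunocuk

The rule is to delete the first 2 characters, then move the first 3 characters to the end (rotate left by 3).
Starting from "ctcukejgqaruno": after the first operation, "cukejgqaruno"; after the second, "ejgqarunocuk".
(Check on "qpihrqdhbksz": → "ihrqdhbksz" → "qdhbkszihr" ✓)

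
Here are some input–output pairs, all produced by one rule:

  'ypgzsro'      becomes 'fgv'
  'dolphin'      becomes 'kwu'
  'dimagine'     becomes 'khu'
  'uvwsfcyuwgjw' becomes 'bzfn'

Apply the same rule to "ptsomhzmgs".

wvgz

Looking at the pairs, the operation is to shift every letter 7 places forward in the alphabet (wrapping around), then keep one character in every 3, starting at position 1 (positions 1st, 4th, 7th, ...).
For "ptsomhzmgs", step one produces "wazvtogtnz"; step two turns that into "wvgz".
(Check on "ypgzsro": → "fwngzyv" → "fgv" ✓)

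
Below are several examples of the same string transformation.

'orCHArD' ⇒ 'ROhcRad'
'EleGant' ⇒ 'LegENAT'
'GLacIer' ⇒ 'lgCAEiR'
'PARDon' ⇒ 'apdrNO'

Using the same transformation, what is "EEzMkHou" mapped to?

In each case the input is transformed by: flip the case of every letter, then swap each adjacent pair of characters (1↔2, 3↔4, ...).
On "EEzMkHou": the first step gives "eeZmKhOU", and the second then gives "eemZhKUO".
(Check on "PARDon": → "pardON" → "apdrNO" ✓)

eemZhKUO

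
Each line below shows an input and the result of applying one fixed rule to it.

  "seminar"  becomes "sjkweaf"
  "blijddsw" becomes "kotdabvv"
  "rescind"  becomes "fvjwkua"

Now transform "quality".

lqimsda

What's happening: move the last 2 characters to the front (rotate right by 2), then shift every letter 8 places backward in the alphabet (wrapping around).
Starting from "quality": after the first operation, "tyquali"; after the second, "lqimsda".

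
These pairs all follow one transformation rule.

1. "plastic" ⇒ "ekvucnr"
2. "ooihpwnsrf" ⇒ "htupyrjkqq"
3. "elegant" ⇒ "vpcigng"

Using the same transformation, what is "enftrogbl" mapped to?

ndiqtvhpg

In each case the input is transformed by: reverse the string, then shift every letter 2 places forward in the alphabet (wrapping around).
On "enftrogbl": the first step gives "lbgortfne", and the second then gives "ndiqtvhpg".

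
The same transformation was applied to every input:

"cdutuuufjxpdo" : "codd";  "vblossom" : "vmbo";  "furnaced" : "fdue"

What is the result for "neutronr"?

nren

Each output is the input with this applied: take characters alternately from the front and the back (1st, last, 2nd, 2nd-last, ...), then keep only the first 4 characters.
"neutronr" → "nrenuotr" → "nren".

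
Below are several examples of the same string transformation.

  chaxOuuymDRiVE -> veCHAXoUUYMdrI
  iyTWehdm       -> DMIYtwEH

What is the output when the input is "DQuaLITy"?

tYdqUAli

Rule — flip the case of every letter, then move the last 2 characters to the front (rotate right by 2).
Working it through for "DQuaLITy": intermediate "dqUAlitY", final "tYdqUAli".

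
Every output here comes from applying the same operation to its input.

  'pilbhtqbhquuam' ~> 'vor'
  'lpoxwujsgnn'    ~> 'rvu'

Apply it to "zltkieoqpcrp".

What's happening: shift every letter 6 places forward in the alphabet (wrapping around), then keep only the first 3 characters.
For "zltkieoqpcrp", step one produces "frzqokuwvixv"; step two turns that into "frz".

frz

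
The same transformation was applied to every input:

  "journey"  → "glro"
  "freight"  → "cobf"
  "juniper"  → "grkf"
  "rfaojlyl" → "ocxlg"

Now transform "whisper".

The pattern: shift every letter 3 places backward in the alphabet (wrapping around), then delete the last 3 characters.
Starting from "whisper": after the first operation, "tefpmbo"; after the second, "tefp".

tefp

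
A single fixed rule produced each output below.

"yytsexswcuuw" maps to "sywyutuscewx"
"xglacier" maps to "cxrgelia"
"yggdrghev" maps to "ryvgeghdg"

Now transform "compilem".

icmoemlp

Looking at the pairs, the operation is to take characters alternately from the front and the back (1st, last, 2nd, 2nd-last, ...), then move the last character to the front.
On "compilem" that produces "icmoemlp".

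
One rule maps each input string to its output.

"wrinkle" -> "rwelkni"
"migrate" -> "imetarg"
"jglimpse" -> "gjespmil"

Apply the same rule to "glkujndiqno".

The rule is to reverse the string, then move the last 2 characters to the front (rotate right by 2).
Starting from "glkujndiqno": after the first operation, "onqidnjuklg"; after the second, "lgonqidnjuk".

lgonqidnjuk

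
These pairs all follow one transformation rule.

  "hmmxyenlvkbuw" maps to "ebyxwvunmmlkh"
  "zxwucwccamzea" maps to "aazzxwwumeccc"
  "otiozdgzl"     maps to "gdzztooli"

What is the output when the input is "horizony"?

ihzyroon

Rule — sort the characters into reverse alphabetical order, then move the last 2 characters to the front (rotate right by 2).
For "horizony", step one produces "zyroonih"; step two turns that into "ihzyroon".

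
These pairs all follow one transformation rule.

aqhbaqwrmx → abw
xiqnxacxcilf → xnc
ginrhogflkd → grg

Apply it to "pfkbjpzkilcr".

Rule — delete the last 3 characters, then keep one character in every 3, starting at position 1 (positions 1st, 4th, 7th, ...).
"pfkbjpzkilcr" → "pbz".

pbz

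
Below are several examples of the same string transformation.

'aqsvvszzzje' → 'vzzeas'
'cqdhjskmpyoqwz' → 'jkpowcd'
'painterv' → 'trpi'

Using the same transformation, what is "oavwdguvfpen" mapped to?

Looking at the pairs, the operation is to keep every other character starting from the first (positions 1st, 3rd, 5th, ...), then move the first 2 characters to the end (rotate left by 2).
Working it through for "oavwdguvfpen": intermediate "ovdufe", final "dufeov".

dufeov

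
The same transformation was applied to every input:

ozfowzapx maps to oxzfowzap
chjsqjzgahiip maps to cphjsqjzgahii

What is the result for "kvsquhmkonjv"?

kvvsquhmkonj

The rule is to swap the first and last characters, then move the last character to the front.
Working it through for "kvsquhmkonjv": intermediate "vvsquhmkonjk", final "kvvsquhmkonj".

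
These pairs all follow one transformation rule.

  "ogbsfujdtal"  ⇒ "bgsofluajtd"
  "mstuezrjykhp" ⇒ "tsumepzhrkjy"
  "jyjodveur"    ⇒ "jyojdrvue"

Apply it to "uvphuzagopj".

pvhuujzpaog

The pattern: move the first 2 characters to the end (rotate left by 2), then take characters alternately from the front and the back (1st, last, 2nd, 2nd-last, ...).
Working it through for "uvphuzagopj": intermediate "phuzagopjuv", final "pvhuujzpaog".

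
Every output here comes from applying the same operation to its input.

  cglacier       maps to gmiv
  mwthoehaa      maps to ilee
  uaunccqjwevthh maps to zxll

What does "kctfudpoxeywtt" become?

caxx

The pattern: shift every letter 4 places forward in the alphabet (wrapping around), then keep only the last 4 characters.
"kctfudpoxeywtt" → "ogxjyhtsbicaxx" → "caxx".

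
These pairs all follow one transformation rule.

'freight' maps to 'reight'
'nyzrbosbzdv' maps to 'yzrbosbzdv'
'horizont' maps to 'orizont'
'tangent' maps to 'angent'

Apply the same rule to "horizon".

orizon

The transformation: delete the first character.
On "horizon" that produces "orizon".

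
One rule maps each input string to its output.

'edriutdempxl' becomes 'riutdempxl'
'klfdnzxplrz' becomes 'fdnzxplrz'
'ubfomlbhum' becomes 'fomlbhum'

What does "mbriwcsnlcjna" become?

In each case the input is transformed by: delete the first 2 characters.
Doing the same to "mbriwcsnlcjna": "riwcsnlcjna".

riwcsnlcjna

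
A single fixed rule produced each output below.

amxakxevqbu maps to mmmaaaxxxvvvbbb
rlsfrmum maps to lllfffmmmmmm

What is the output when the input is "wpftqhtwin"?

pppttthhhwwwnnn

The rule is to keep every other character starting from the second (positions 2nd, 4th, 6th, ...), then repeat every character 3 times.
"wpftqhtwin" → "pthwn" → "pppttthhhwwwnnn".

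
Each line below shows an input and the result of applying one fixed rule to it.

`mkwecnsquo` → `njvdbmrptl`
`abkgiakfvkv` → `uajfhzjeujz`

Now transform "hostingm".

lnrshmfg

The transformation: swap the first and last characters, then shift every letter 1 place backward in the alphabet (wrapping around).
Starting from "hostingm": after the first operation, "mostingh"; after the second, "lnrshmfg".
(Check on "mkwecnsquo": → "okwecnsqum" → "njvdbmrptl" ✓)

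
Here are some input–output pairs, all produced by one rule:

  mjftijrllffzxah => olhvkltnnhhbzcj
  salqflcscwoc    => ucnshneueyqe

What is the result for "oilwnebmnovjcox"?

qknypgdopqxleqz

Looking at the pairs, the operation is to shift every letter 2 places forward in the alphabet (wrapping around).
"oilwnebmnovjcox" → "qknypgdopqxleqz".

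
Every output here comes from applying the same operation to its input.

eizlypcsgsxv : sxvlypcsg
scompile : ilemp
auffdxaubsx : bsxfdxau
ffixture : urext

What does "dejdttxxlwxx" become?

wxxdttxxl

The pattern: delete the first 3 characters, then move the last 3 characters to the front (rotate right by 3).
Applying both steps to "dejdttxxlwxx": "dttxxlwxx", then "wxxdttxxl".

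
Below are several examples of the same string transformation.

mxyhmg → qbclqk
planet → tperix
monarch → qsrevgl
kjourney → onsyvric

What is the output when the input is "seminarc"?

wiqmrevg

Looking at the pairs, the operation is to shift every letter 4 places forward in the alphabet (wrapping around).
So "seminarc" becomes "wiqmrevg".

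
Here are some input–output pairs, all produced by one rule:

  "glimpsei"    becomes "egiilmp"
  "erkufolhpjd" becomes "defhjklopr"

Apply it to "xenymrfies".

eefimnrsx

The transformation: sort the characters into alphabetical order, then delete the last character.
"xenymrfies" → "eefimnrsxy" → "eefimnrsx".
(Check on "erkufolhpjd": → "defhjklopru" → "defhjklopr" ✓)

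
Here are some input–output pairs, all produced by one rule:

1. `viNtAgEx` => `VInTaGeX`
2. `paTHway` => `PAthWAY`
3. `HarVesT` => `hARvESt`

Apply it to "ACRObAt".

acroBaT

Looking at the pairs, the operation is to flip the case of every letter.
Applying that to "ACRObAt" gives "acroBaT".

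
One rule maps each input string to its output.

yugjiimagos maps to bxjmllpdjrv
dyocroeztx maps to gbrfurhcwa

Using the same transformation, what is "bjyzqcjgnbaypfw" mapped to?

In each case the input is transformed by: shift every letter 3 places forward in the alphabet (wrapping around).
"bjyzqcjgnbaypfw" → "embctfmjqedbsiz".

embctfmjqedbsiz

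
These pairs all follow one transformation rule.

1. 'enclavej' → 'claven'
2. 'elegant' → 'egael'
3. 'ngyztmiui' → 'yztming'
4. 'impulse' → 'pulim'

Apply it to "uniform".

In each case the input is transformed by: delete the last 2 characters, then move the first 2 characters to the end (rotate left by 2).
For "uniform", step one produces "unifo"; step two turns that into "ifoun".

ifoun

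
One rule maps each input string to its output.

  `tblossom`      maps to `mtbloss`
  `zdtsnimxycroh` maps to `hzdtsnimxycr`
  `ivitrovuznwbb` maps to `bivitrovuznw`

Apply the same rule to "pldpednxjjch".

Looking at the pairs, the operation is to move the last character to the front, then delete the last character.
Applying that to "pldpednxjjch" gives "hpldpednxjj".

hpldpednxjj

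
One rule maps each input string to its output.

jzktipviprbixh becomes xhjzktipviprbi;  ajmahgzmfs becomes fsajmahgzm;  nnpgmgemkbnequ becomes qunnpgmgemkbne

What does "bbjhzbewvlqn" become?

qnbbjhzbewvl

In each case the input is transformed by: move the last 2 characters to the front (rotate right by 2).
Applying that to "bbjhzbewvlqn" gives "qnbbjhzbewvl".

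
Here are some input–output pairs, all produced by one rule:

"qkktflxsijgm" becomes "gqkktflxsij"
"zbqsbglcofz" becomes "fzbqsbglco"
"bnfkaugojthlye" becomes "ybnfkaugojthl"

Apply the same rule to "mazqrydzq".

zmazqryd

Looking at the pairs, the operation is to delete the last character, then move the last character to the front.
So "mazqrydzq" becomes "zmazqryd".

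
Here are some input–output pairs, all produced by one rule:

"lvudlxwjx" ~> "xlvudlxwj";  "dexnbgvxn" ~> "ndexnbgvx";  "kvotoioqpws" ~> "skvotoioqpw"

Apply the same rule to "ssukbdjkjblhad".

dssukbdjkjblha

Looking at the pairs, the operation is to move the last character to the front.
Applying that to "ssukbdjkjblhad" gives "dssukbdjkjblha".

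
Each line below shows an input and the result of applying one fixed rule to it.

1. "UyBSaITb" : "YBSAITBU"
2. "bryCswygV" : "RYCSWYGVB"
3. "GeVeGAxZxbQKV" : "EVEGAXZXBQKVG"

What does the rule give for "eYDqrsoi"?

YDQRSOIE

Rule — move the first character to the end, then convert every letter to uppercase.
For "eYDqrsoi" the result is "YDQRSOIE".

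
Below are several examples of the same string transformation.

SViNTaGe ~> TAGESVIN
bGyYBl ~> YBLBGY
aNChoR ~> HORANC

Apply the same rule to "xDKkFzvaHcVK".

VAHCVKXDKKFZ

In each case the input is transformed by: swap the front and back halves of the string, then convert every letter to uppercase.
Applying that to "xDKkFzvaHcVK" gives "VAHCVKXDKKFZ".
(Check on "aNChoR": → "hoRaNC" → "HORANC" ✓)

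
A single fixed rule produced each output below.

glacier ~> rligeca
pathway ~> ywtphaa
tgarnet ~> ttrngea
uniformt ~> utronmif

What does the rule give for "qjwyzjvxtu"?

zyxwvutqjj

Looking at the pairs, the operation is to sort the characters into reverse alphabetical order.
For "qjwyzjvxtu" the result is "zyxwvutqjj".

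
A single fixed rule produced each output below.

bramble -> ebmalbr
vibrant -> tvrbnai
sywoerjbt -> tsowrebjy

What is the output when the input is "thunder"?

The rule is to swap each adjacent pair of characters (1↔2, 3↔4, ...), then swap the first and last characters.
Applying both steps to "thunder": "htnuedr", then "rtnuedh".

rtnuedh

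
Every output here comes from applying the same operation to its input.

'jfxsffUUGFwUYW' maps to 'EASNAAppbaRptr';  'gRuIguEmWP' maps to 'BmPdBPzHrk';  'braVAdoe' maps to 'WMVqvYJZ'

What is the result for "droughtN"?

The pattern: flip the case of every letter, then shift every letter 5 places backward in the alphabet (wrapping around).
Applying both steps to "droughtN": "DROUGHTn", then "YMJPBCOi".

YMJPBCOi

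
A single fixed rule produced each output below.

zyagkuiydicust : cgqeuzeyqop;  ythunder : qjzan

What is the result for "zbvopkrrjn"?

klgnnfj

Each output is the input with this applied: shift every letter 4 places backward in the alphabet (wrapping around), then delete the first 3 characters.
Working it through for "zbvopkrrjn": intermediate "vxrklgnnfj", final "klgnnfj".
(Check on "ythunder": → "updqjzan" → "qjzan" ✓)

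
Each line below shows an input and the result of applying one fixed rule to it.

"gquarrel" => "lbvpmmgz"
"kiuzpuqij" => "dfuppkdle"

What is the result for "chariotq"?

The rule is to shift every letter 5 places backward in the alphabet (wrapping around), then swap each adjacent pair of characters (1↔2, 3↔4, ...).
"chariotq" → "xcvmdjol" → "cxmvjdlo".
(Check on "gquarrel": → "blpvmmzg" → "lbvpmmgz" ✓)

cxmvjdlo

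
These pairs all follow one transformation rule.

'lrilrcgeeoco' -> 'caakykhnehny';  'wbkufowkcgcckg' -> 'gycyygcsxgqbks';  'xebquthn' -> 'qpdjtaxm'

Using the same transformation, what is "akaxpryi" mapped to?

lnuewgwt

In each case the input is transformed by: swap the front and back halves of the string, then shift every letter 4 places backward in the alphabet (wrapping around).
For "akaxpryi", step one produces "pryiakax"; step two turns that into "lnuewgwt".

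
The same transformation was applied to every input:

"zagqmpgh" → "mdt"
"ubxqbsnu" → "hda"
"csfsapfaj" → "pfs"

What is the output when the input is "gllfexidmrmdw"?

tsvej

Each output is the input with this applied: shift every letter 13 places forward in the alphabet (wrapping around) — i.e. ROT13, then keep one character in every 3, starting at position 1 (positions 1st, 4th, 7th, ...).
For "gllfexidmrmdw" the result is "tsvej".
(Check on "ubxqbsnu": → "hokdofah" → "hda" ✓)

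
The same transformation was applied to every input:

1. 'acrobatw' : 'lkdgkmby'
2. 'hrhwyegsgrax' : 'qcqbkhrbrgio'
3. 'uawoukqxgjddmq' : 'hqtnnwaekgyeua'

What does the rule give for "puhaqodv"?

Each output is the input with this applied: swap the front and back halves of the string, then shift every letter 10 places forward in the alphabet (wrapping around).
Applying both steps to "puhaqodv": "qodvpuha", then "aynfzerk".

aynfzerk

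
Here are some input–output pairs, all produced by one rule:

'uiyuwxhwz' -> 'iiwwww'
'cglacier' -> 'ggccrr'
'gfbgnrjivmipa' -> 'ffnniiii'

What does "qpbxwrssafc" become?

ppwwsscc

Each output is the input with this applied: keep one character in every 3, starting at position 2 (positions 2nd, 5th, 8th, ...), then double every character.
On "qpbxwrssafc": the first step gives "pwsc", and the second then gives "ppwwsscc".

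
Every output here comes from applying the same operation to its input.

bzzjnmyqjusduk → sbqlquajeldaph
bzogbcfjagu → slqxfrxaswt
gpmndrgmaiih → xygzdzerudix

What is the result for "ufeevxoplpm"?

ldwgvcvgmfo

What's happening: shift every letter 9 places backward in the alphabet (wrapping around), then take characters alternately from the front and the back (1st, last, 2nd, 2nd-last, ...).
Working it through for "ufeevxoplpm": intermediate "lwvvmofgcgd", final "ldwgvcvgmfo".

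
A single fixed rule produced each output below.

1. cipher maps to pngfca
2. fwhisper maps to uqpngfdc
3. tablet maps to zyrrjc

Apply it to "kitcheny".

wrligfca

Rule — shift every letter 2 places backward in the alphabet (wrapping around), then sort the characters into reverse alphabetical order.
So "kitcheny" becomes "wrligfca".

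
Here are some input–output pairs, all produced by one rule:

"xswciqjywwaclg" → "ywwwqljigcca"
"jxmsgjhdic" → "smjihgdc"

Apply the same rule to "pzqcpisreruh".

What's happening: delete the first 2 characters, then sort the characters into reverse alphabetical order.
Working it through for "pzqcpisreruh": intermediate "qcpisreruh", final "usrrqpihec".

usrrqpihec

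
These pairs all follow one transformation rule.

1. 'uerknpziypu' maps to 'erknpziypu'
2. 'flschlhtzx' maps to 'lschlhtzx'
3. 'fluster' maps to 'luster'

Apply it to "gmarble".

marble

The rule is to delete the first character.
For "gmarble" the result is "marble".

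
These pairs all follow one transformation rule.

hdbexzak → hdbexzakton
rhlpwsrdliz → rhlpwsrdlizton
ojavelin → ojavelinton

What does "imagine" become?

imagineton

The pattern: append "ton".
Applying that to "imagine" gives "imagineton".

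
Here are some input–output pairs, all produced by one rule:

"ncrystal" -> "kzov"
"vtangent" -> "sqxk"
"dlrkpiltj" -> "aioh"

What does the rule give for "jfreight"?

Looking at the pairs, the operation is to shift every letter 3 places backward in the alphabet (wrapping around), then keep only the first 4 characters.
"jfreight" → "gcobfdeq" → "gcob".

gcob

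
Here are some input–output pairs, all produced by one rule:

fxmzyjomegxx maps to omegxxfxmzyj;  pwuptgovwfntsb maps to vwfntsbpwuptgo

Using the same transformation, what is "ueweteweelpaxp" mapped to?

eelpaxpuewetew

The transformation: swap the front and back halves of the string.
On "ueweteweelpaxp" that produces "eelpaxpuewetew".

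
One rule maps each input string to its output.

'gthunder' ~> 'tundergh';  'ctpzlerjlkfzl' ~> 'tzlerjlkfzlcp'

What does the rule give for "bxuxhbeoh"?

The rule is to move the first 2 characters to the end (rotate left by 2), then swap the first and last characters.
On "bxuxhbeoh" that produces "xxhbeohbu".

xxhbeohbu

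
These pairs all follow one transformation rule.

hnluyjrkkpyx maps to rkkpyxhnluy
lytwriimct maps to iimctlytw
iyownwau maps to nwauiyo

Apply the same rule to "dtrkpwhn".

pwhndtr

The rule is to swap the front and back halves of the string, then delete the last character.
For "dtrkpwhn" the result is "pwhndtr".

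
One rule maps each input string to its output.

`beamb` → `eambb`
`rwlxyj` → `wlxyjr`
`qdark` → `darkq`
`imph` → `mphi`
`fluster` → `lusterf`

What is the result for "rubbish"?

The pattern: move the first character to the end.
Doing the same to "rubbish": "ubbishr".

ubbishr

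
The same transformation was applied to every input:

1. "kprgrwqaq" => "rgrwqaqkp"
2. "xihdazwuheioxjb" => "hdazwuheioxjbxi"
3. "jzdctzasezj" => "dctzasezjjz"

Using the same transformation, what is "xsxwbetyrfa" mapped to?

xwbetyrfaxs

What's happening: move the first 2 characters to the end (rotate left by 2).
For "xsxwbetyrfa" the result is "xwbetyrfaxs".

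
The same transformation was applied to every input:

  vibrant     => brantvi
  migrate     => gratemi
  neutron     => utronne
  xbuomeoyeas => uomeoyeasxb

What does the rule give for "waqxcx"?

qxcxwa

The pattern: move the first 2 characters to the end (rotate left by 2).
On "waqxcx" that produces "qxcxwa".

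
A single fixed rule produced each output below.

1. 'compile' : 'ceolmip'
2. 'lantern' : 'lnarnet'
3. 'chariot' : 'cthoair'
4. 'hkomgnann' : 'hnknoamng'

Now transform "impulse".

iemsplu

Looking at the pairs, the operation is to take characters alternately from the front and the back (1st, last, 2nd, 2nd-last, ...).
For "impulse" the result is "iemsplu".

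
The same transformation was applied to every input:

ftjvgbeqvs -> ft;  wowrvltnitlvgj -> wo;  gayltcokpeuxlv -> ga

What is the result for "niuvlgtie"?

ni

Looking at the pairs, the operation is to keep only the first 2 characters.
Doing the same to "niuvlgtie": "ni".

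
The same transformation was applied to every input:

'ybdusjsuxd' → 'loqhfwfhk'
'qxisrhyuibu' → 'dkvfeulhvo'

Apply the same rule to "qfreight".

dservtu

In each case the input is transformed by: shift every letter 13 places forward in the alphabet (wrapping around) — i.e. ROT13, then delete the last character.
"qfreight" → "dservtug" → "dservtu".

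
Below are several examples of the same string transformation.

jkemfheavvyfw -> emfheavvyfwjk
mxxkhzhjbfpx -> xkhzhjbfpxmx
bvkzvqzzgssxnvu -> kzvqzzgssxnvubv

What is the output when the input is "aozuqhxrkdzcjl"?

zuqhxrkdzcjlao

In each case the input is transformed by: move the first 2 characters to the end (rotate left by 2).
Doing the same to "aozuqhxrkdzcjl": "zuqhxrkdzcjlao".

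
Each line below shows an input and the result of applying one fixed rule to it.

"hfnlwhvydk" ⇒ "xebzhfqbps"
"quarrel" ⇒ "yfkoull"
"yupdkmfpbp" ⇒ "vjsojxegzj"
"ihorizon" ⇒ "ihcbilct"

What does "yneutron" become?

ihshyonl

Rule — shift every letter 6 places backward in the alphabet (wrapping around), then move the last 2 characters to the front (rotate right by 2).
On "yneutron": the first step gives "shyonlih", and the second then gives "ihshyonl".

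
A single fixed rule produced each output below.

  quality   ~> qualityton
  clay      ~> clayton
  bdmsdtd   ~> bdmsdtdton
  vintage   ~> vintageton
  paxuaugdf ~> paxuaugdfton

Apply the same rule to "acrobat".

acrobatton

What's happening: append "ton".
Doing the same to "acrobat": "acrobatton".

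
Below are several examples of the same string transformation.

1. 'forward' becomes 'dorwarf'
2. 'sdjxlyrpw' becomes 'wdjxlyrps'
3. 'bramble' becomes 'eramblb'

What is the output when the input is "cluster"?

The pattern: swap the first and last characters.
For "cluster" the result is "rlustec".

rlustec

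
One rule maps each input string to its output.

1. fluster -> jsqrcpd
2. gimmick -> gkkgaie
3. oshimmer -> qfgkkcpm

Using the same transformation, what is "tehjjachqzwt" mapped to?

Rule — move the first character to the end, then shift every letter 2 places backward in the alphabet (wrapping around).
On "tehjjachqzwt": the first step gives "ehjjachqzwtt", and the second then gives "cfhhyafoxurr".

cfhhyafoxurr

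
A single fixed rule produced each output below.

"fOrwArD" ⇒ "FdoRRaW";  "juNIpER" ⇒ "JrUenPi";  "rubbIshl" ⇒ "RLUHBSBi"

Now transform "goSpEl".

GLOesP

The rule is to take characters alternately from the front and the back (1st, last, 2nd, 2nd-last, ...), then flip the case of every letter.
"goSpEl" → "gloESp" → "GLOesP".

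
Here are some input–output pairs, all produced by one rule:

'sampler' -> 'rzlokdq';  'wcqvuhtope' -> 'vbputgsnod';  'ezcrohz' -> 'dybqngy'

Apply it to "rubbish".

The pattern: shift every letter 1 place backward in the alphabet (wrapping around).
For "rubbish" the result is "qtaahrg".

qtaahrg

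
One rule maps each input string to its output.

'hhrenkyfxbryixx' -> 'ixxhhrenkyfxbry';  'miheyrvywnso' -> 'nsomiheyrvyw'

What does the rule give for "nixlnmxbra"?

In each case the input is transformed by: move the last 3 characters to the front (rotate right by 3).
On "nixlnmxbra" that produces "branixlnmx".

branixlnmx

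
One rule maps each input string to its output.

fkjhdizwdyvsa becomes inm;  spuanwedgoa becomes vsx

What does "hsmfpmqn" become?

kvp

What's happening: shift every letter 3 places forward in the alphabet (wrapping around), then keep only the first 3 characters.
On "hsmfpmqn": the first step gives "kvpisptq", and the second then gives "kvp".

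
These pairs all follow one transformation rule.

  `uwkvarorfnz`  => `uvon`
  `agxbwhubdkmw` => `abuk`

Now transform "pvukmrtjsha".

pkth

The pattern: keep one character in every 3, starting at position 1 (positions 1st, 4th, 7th, ...).
On "pvukmrtjsha" that produces "pkth".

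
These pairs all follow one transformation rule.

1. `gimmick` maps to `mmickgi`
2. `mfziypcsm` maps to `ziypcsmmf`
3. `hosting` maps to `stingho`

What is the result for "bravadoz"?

avadozbr

Each output is the input with this applied: move the first 2 characters to the end (rotate left by 2).
So "bravadoz" becomes "avadozbr".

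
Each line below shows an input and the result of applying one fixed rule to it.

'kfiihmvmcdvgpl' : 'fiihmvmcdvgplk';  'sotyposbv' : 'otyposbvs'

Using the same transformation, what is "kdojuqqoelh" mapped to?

dojuqqoelhk

Looking at the pairs, the operation is to move the first character to the end.
For "kdojuqqoelh" the result is "dojuqqoelhk".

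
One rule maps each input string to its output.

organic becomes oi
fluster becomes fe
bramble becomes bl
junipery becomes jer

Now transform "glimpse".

Looking at the pairs, the operation is to swap each adjacent pair of characters (1↔2, 3↔4, ...), then keep one character in every 3, starting at position 2 (positions 2nd, 5th, 8th, ...).
On "glimpse": the first step gives "lgmispe", and the second then gives "gs".
(Check on "junipery": → "ujinepyr" → "jer" ✓)

gs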